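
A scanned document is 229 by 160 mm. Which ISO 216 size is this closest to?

Aspect ratio 229/160 ≈ 1.431 (ISO target is √2 ≈ 1.414).
In the C-series (envelope sizes, between A and B): C5 = 162 × 229 mm.
Off by 2 mm total — nearest standard size.

C5 (162 × 229 mm)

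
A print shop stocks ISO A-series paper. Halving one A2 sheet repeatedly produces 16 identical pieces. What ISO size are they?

16 = 2^4, so 4 halving steps.
A2 → A3 → … → A6 after 4 steps.

A6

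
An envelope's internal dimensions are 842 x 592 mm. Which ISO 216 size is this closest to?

A1 (594 × 841 mm)

Aspect ratio 842/592 ≈ 1.422 — close to the ISO √2 ≈ 1.414.
In the A-series (A0 area = 1 m²): A1 = 594 × 841 mm.
Off by 3 mm total — nearest standard size.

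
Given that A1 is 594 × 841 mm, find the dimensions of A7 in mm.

74 × 105 mm

A2: ⌊841/2⌋ × 594 = 420 × 594 mm
A3: ⌊594/2⌋ × 420 = 297 × 420 mm
A4: ⌊420/2⌋ × 297 = 210 × 297 mm
A5: ⌊297/2⌋ × 210 = 148 × 210 mm
A6: ⌊210/2⌋ × 148 = 105 × 148 mm
A7: ⌊148/2⌋ × 105 = 74 × 105 mm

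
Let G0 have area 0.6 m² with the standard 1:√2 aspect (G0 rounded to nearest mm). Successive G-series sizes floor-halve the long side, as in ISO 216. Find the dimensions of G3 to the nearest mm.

Let G0's short side be w mm. w · w√2 = 0.6 m² = 600,000 mm², so w ≈ 651.4 mm and w√2 ≈ 921.2 mm → G0 = 651 × 921 mm.
G1: ⌊921/2⌋ × 651 = 460 × 651 mm
G2: ⌊651/2⌋ × 460 = 325 × 460 mm
G3: ⌊460/2⌋ × 325 = 230 × 325 mm

230 × 325 mm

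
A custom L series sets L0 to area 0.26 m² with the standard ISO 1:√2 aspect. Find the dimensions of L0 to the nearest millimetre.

429 × 606 mm

Let the short side be w mm. Then w · w√2 = 0.26 m² = 260,000 mm².
w² = 260,000/√2, so w ≈ 428.8 mm; long side = w√2 ≈ 606.4 mm.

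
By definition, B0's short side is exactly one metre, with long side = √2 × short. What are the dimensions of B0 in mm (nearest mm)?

1000 × 1414 mm

Short side = 1000 mm; long side = 1000√2 ≈ 1414.2 mm.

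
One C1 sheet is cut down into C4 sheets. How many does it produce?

Each ISO step halves the sheet: 1 × C1 → 2 × C2 → 4 × C3 → 8 × C4
From C1 to C4 is 3 halving steps: 2^3 = 8.

8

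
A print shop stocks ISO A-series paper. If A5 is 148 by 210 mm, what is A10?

26 × 37 mm

A6: ⌊210/2⌋ × 148 = 105 × 148 mm
A7: ⌊148/2⌋ × 105 = 74 × 105 mm
A8: ⌊105/2⌋ × 74 = 52 × 74 mm
A9: ⌊74/2⌋ × 52 = 37 × 52 mm
A10: ⌊52/2⌋ × 37 = 26 × 37 mm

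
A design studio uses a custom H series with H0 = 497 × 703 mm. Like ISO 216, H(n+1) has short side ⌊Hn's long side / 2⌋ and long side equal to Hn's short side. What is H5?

87 × 124 mm

H1: ⌊703/2⌋ × 497 = 351 × 497 mm
H2: ⌊497/2⌋ × 351 = 248 × 351 mm
H3: ⌊351/2⌋ × 248 = 175 × 248 mm
H4: ⌊248/2⌋ × 175 = 124 × 175 mm
H5: ⌊175/2⌋ × 124 = 87 × 124 mm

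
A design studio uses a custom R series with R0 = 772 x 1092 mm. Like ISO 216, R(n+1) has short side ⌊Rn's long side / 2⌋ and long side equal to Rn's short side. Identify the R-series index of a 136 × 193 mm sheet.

R5

R0: 772 × 1092 mm
R1: 546 × 772 mm
R2: 386 × 546 mm
R3: 273 × 386 mm
R4: 193 × 273 mm
R5: 136 × 193 mm
R6: 96 × 136 mm
→ matches R5.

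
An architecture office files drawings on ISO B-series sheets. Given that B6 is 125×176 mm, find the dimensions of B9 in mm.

44 × 62 mm

B7: ⌊176/2⌋ × 125 = 88 × 125 mm
B8: ⌊125/2⌋ × 88 = 62 × 88 mm
B9: ⌊88/2⌋ × 62 = 44 × 62 mm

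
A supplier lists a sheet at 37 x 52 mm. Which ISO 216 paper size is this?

A9 (37 × 52 mm)

Aspect ratio 52/37 ≈ 1.405 — close to the ISO √2 ≈ 1.414.
In the A-series (A0 area = 1 m²): A9 = 37 × 52 mm.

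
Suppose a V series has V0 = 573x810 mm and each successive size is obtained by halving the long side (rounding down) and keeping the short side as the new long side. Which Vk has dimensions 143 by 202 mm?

V0: 573 × 810 mm
V1: 405 × 573 mm
V2: 286 × 405 mm
V3: 202 × 286 mm
V4: 143 × 202 mm
V5: 101 × 143 mm
→ matches V4.

V4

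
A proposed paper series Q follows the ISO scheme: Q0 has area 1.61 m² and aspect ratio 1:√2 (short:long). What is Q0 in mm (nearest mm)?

Let the short side be w mm. Then w · w√2 = 1.61 m² = 1,610,000 mm².
w² = 1,610,000/√2, so w ≈ 1067.0 mm; long side = w√2 ≈ 1508.9 mm.

1067 × 1509 mm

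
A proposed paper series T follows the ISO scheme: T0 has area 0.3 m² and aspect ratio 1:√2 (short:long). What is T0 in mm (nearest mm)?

461 × 651 mm

Let the short side be w mm. Then w · w√2 = 0.3 m² = 300,000 mm².
w² = 300,000/√2, so w ≈ 460.6 mm; long side = w√2 ≈ 651.4 mm.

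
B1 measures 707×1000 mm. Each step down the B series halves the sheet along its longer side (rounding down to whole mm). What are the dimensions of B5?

B2: ⌊1000/2⌋ × 707 = 500 × 707 mm
B3: ⌊707/2⌋ × 500 = 353 × 500 mm
B4: ⌊500/2⌋ × 353 = 250 × 353 mm
B5: ⌊353/2⌋ × 250 = 176 × 250 mm

176 × 250 mm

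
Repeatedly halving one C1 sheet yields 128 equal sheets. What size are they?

128 = 2^7, so 7 halving steps.
C1 → C2 → … → C8 after 7 steps.

C8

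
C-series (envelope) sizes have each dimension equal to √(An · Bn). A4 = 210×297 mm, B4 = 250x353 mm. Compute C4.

229 × 324 mm

Short side: √(210 · 250) = √52500 ≈ 229.1 → 229 mm
Long side: √(297 · 353) = √104841 ≈ 323.8 → 324 mm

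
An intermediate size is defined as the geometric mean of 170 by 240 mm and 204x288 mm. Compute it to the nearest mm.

186 × 263 mm

Short side: √(170 · 204) = √34680 ≈ 186.2 → 186 mm
Long side: √(240 · 288) = √69120 ≈ 262.9 → 263 mm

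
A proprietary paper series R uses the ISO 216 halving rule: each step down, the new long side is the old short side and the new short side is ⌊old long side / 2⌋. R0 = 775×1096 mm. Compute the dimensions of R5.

R1 = 548 × 775 mm (from R0 by 1 halving).
R2: ⌊775/2⌋ × 548 = 387 × 548 mm
R3: ⌊548/2⌋ × 387 = 274 × 387 mm
R4: ⌊387/2⌋ × 274 = 193 × 274 mm
R5: ⌊274/2⌋ × 193 = 137 × 193 mm

137 × 193 mm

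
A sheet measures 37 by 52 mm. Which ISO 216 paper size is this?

A9 (37 × 52 mm)

Aspect ratio 52/37 ≈ 1.405 — close to the ISO √2 ≈ 1.414.
In the A-series (A0 area = 1 m²): A9 = 37 × 52 mm.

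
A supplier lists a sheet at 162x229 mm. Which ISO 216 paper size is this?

C5 (162 × 229 mm)

Aspect ratio 229/162 ≈ 1.414 — close to the ISO √2 ≈ 1.414.
In the C-series (envelope sizes, between A and B): C5 = 162 × 229 mm.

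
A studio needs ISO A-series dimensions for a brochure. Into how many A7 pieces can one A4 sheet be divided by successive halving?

A4 = 210 × 297 mm; A7 = 74 × 105 mm.
Each halving step doubles the count; 3 steps from A4 to A7.
2^3 = 8.

8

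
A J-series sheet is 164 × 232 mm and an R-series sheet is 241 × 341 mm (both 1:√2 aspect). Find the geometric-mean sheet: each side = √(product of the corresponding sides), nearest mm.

Short side: √(164 · 241) = √39524 ≈ 198.8 → 199 mm
Long side: √(232 · 341) = √79112 ≈ 281.3 → 281 mm

199 × 281 mm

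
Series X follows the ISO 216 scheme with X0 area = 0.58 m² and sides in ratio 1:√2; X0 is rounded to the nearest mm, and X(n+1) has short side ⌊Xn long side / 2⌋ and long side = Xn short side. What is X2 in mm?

320 × 453 mm

Let X0's short side be w mm. w · w√2 = 0.58 m² = 580,000 mm², so w ≈ 640.4 mm and w√2 ≈ 905.7 mm → X0 = 640 × 906 mm.
X1: ⌊906/2⌋ × 640 = 453 × 640 mm
X2: ⌊640/2⌋ × 453 = 320 × 453 mm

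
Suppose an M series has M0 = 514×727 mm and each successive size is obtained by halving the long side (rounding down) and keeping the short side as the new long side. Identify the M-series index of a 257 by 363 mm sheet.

M0: 514 × 727 mm
M1: 363 × 514 mm
M2: 257 × 363 mm
M3: 181 × 257 mm
→ matches M2.

M2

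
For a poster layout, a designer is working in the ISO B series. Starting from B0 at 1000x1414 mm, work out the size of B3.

353 × 500 mm

B1: ⌊1414/2⌋ × 1000 = 707 × 1000 mm
B2: ⌊1000/2⌋ × 707 = 500 × 707 mm
B3: ⌊707/2⌋ × 500 = 353 × 500 mm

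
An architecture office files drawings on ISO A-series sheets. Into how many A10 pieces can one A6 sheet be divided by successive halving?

A6 = 105 × 148 mm; A10 = 26 × 37 mm.
Each halving step doubles the count; 4 steps from A6 to A10.
2^4 = 16.

16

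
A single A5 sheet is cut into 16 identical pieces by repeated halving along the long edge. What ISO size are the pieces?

16 = 2^4, so 4 halving steps.
A5 → A6 → … → A9 after 4 steps.

A9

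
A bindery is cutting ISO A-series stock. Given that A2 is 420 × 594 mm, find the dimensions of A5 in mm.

148 × 210 mm

A3: ⌊594/2⌋ × 420 = 297 × 420 mm
A4: ⌊420/2⌋ × 297 = 210 × 297 mm
A5: ⌊297/2⌋ × 210 = 148 × 210 mm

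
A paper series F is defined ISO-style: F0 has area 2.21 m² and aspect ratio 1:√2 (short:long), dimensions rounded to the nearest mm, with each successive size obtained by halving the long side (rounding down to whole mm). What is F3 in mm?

Let F0's short side be w mm. w · w√2 = 2.21 m² = 2,210,000 mm², so w ≈ 1250.1 mm and w√2 ≈ 1767.9 mm → F0 = 1250 × 1768 mm.
F1: ⌊1768/2⌋ × 1250 = 884 × 1250 mm
F2: ⌊1250/2⌋ × 884 = 625 × 884 mm
F3: ⌊884/2⌋ × 625 = 442 × 625 mm

442 × 625 mm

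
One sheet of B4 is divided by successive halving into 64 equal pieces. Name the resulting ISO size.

64 = 2^6, so 6 halving steps.
B4 → B5 → … → B10 after 6 steps.

B10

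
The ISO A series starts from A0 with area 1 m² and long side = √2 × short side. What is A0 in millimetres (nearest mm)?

Let the short side be w mm. Then the long side is w√2 and w · w√2 = 10⁶ mm².
w² = 10⁶/√2, so w = 1000 / 2^(1/4) ≈ 840.9 mm; long side = 1000 · 2^(1/4) ≈ 1189.2 mm.

841 × 1189 mm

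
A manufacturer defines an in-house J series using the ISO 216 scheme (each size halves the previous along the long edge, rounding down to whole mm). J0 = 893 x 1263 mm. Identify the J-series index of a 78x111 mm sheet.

J0: 893 × 1263 mm
J1: 631 × 893 mm
J2: 446 × 631 mm
J3: 315 × 446 mm
J4: 223 × 315 mm
J5: 157 × 223 mm
J6: 111 × 157 mm
J7: 78 × 111 mm
J8: 55 × 78 mm
→ matches J7.

J7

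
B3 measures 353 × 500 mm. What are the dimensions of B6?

125 × 176 mm

B4: ⌊500/2⌋ × 353 = 250 × 353 mm
B5: ⌊353/2⌋ × 250 = 176 × 250 mm
B6: ⌊250/2⌋ × 176 = 125 × 176 mm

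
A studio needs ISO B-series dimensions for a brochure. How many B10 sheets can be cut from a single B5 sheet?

B5 = 176 × 250 mm; B10 = 31 × 44 mm.
Each halving step doubles the count; 5 steps from B5 to B10.
2^5 = 32.

32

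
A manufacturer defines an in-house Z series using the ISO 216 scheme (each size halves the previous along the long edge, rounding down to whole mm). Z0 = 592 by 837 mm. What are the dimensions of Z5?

104 × 148 mm

Z1: ⌊837/2⌋ × 592 = 418 × 592 mm
Z2: ⌊592/2⌋ × 418 = 296 × 418 mm
Z3: ⌊418/2⌋ × 296 = 209 × 296 mm
Z4: ⌊296/2⌋ × 209 = 148 × 209 mm
Z5: ⌊209/2⌋ × 148 = 104 × 148 mm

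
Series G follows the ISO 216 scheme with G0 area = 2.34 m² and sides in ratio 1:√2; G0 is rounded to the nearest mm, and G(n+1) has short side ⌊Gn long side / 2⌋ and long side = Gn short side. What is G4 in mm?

321 × 454 mm

Let G0's short side be w mm. w · w√2 = 2.34 m² = 2,340,000 mm², so w ≈ 1286.3 mm and w√2 ≈ 1819.1 mm → G0 = 1286 × 1819 mm.
G1: ⌊1819/2⌋ × 1286 = 909 × 1286 mm
G2: ⌊1286/2⌋ × 909 = 643 × 909 mm
G3: ⌊909/2⌋ × 643 = 454 × 643 mm
G4: ⌊643/2⌋ × 454 = 321 × 454 mm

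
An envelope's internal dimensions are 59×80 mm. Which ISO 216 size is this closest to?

C8 (57 × 81 mm)

Aspect ratio 80/59 ≈ 1.356 (ISO target is √2 ≈ 1.414).
In the C-series (envelope sizes, between A and B): C8 = 57 × 81 mm.
Off by 3 mm total — nearest standard size.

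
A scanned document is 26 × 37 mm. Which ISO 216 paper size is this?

Aspect ratio 37/26 ≈ 1.423 — close to the ISO √2 ≈ 1.414.
In the A-series (A0 area = 1 m²): A10 = 26 × 37 mm.

A10 (26 × 37 mm)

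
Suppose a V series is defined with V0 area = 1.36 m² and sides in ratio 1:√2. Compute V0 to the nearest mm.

Let the short side be w mm. Then w · w√2 = 1.36 m² = 1,360,000 mm².
w² = 1,360,000/√2, so w ≈ 980.6 mm; long side = w√2 ≈ 1386.8 mm.

981 × 1387 mm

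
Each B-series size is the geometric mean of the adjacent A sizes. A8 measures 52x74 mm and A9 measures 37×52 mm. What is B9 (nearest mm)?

Short side: √(52 · 37) = √1924 ≈ 43.9 → 44 mm
Long side: √(74 · 52) = √3848 ≈ 62.0 → 62 mm

44 × 62 mm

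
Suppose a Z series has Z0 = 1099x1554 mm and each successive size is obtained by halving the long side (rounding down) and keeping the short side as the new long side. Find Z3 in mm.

Z1: ⌊1554/2⌋ × 1099 = 777 × 1099 mm
Z2: ⌊1099/2⌋ × 777 = 549 × 777 mm
Z3: ⌊777/2⌋ × 549 = 388 × 549 mm

388 × 549 mm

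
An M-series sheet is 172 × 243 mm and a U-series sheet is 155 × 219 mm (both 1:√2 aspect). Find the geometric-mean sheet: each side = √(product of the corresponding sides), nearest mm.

Short side: √(172 · 155) = √26660 ≈ 163.3 → 163 mm
Long side: √(243 · 219) = √53217 ≈ 230.7 → 231 mm

163 × 231 mm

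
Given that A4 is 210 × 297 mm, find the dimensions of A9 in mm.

A5: ⌊297/2⌋ × 210 = 148 × 210 mm
A6: ⌊210/2⌋ × 148 = 105 × 148 mm
A7: ⌊148/2⌋ × 105 = 74 × 105 mm
A8: ⌊105/2⌋ × 74 = 52 × 74 mm
A9: ⌊74/2⌋ × 52 = 37 × 52 mm

37 × 52 mm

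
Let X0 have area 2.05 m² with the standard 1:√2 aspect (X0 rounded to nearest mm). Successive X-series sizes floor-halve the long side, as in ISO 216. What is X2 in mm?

Let X0's short side be w mm. w · w√2 = 2.05 m² = 2,050,000 mm², so w ≈ 1204.0 mm and w√2 ≈ 1702.7 mm → X0 = 1204 × 1703 mm.
X1: ⌊1703/2⌋ × 1204 = 851 × 1204 mm
X2: ⌊1204/2⌋ × 851 = 602 × 851 mm

602 × 851 mm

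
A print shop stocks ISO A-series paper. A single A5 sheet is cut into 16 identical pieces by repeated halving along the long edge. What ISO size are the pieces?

A9

16 = 2^4, so 4 halving steps.
A5 → A6 → … → A9 after 4 steps.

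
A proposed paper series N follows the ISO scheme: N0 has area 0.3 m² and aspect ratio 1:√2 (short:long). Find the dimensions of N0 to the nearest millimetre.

Let the short side be w mm. Then w · w√2 = 0.3 m² = 300,000 mm².
w² = 300,000/√2, so w ≈ 460.6 mm; long side = w√2 ≈ 651.4 mm.

461 × 651 mm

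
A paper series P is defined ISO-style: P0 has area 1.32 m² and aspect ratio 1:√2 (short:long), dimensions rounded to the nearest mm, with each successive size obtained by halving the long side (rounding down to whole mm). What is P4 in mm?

241 × 341 mm

Let P0's short side be w mm. w · w√2 = 1.32 m² = 1,320,000 mm², so w ≈ 966.1 mm and w√2 ≈ 1366.3 mm → P0 = 966 × 1366 mm.
P1: ⌊1366/2⌋ × 966 = 683 × 966 mm
P2: ⌊966/2⌋ × 683 = 483 × 683 mm
P3: ⌊683/2⌋ × 483 = 341 × 483 mm
P4: ⌊483/2⌋ × 341 = 241 × 341 mm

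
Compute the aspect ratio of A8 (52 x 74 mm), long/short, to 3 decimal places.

1.423

74 / 52 = 1.423
ISO 216 targets √2 ≈ 1.414; the +0.009 deviation is from mm rounding.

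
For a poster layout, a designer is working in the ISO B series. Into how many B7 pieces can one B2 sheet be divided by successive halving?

32

Each ISO step halves the sheet: 1 × B2 → 2 × B3 → 4 × B4 → 8 × B5 → …
From B2 to B7 is 5 halving steps: 2^5 = 32.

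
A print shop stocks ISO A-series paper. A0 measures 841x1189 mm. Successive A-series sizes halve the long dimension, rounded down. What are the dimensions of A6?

105 × 148 mm

A1: ⌊1189/2⌋ × 841 = 594 × 841 mm
A2: ⌊841/2⌋ × 594 = 420 × 594 mm
A3: ⌊594/2⌋ × 420 = 297 × 420 mm
A4: ⌊420/2⌋ × 297 = 210 × 297 mm
A5: ⌊297/2⌋ × 210 = 148 × 210 mm
A6: ⌊210/2⌋ × 148 = 105 × 148 mm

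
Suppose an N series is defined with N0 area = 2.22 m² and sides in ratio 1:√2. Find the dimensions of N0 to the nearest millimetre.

Let the short side be w mm. Then w · w√2 = 2.22 m² = 2,220,000 mm².
w² = 2,220,000/√2, so w ≈ 1252.9 mm; long side = w√2 ≈ 1771.9 mm.

1253 × 1772 mm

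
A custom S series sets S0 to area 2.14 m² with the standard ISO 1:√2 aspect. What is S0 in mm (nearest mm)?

1230 × 1740 mm

Let the short side be w mm. Then w · w√2 = 2.14 m² = 2,140,000 mm².
w² = 2,140,000/√2, so w ≈ 1230.1 mm; long side = w√2 ≈ 1739.7 mm.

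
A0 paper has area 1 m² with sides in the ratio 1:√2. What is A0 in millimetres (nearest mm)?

841 × 1189 mm

Let the short side be w mm. Then the long side is w√2 and w · w√2 = 10⁶ mm².
w² = 10⁶/√2, so w = 1000 / 2^(1/4) ≈ 840.9 mm; long side = 1000 · 2^(1/4) ≈ 1189.2 mm.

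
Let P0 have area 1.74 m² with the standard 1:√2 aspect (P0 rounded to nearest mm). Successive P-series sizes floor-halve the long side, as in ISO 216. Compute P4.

277 × 392 mm

Let P0's short side be w mm. w · w√2 = 1.74 m² = 1,740,000 mm², so w ≈ 1109.2 mm and w√2 ≈ 1568.7 mm → P0 = 1109 × 1569 mm.
P1: ⌊1569/2⌋ × 1109 = 784 × 1109 mm
P2: ⌊1109/2⌋ × 784 = 554 × 784 mm
P3: ⌊784/2⌋ × 554 = 392 × 554 mm
P4: ⌊554/2⌋ × 392 = 277 × 392 mm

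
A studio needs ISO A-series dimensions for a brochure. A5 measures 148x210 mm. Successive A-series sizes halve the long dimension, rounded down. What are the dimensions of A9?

37 × 52 mm

A6: ⌊210/2⌋ × 148 = 105 × 148 mm
A7: ⌊148/2⌋ × 105 = 74 × 105 mm
A8: ⌊105/2⌋ × 74 = 52 × 74 mm
A9: ⌊74/2⌋ × 52 = 37 × 52 mm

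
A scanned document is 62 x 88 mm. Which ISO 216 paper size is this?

B8 (62 × 88 mm)

Aspect ratio 88/62 ≈ 1.419 — close to the ISO √2 ≈ 1.414.
In the B-series (B0 = 1000 × 1414 mm): B8 = 62 × 88 mm.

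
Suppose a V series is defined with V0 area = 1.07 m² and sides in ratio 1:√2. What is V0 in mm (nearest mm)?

870 × 1230 mm

Let the short side be w mm. Then w · w√2 = 1.07 m² = 1,070,000 mm².
w² = 1,070,000/√2, so w ≈ 869.8 mm; long side = w√2 ≈ 1230.1 mm.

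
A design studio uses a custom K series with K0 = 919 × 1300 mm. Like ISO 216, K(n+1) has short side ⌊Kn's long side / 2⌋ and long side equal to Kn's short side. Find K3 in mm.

K1: ⌊1300/2⌋ × 919 = 650 × 919 mm
K2: ⌊919/2⌋ × 650 = 459 × 650 mm
K3: ⌊650/2⌋ × 459 = 325 × 459 mm

325 × 459 mm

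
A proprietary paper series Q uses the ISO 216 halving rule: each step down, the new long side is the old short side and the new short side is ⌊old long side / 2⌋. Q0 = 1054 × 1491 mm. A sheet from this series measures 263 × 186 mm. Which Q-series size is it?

Q5

Q0: 1054 × 1491 mm
Q1: 745 × 1054 mm
Q2: 527 × 745 mm
Q3: 372 × 527 mm
Q4: 263 × 372 mm
Q5: 186 × 263 mm
Q6: 131 × 186 mm
→ matches Q5.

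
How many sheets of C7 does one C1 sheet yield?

64

Each ISO step halves the sheet: 1 × C1 → 2 × C2 → 4 × C3 → 8 × C4 → …
From C1 to C7 is 6 halving steps: 2^6 = 64.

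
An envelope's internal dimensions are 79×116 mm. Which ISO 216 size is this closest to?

Aspect ratio 116/79 ≈ 1.468 (ISO target is √2 ≈ 1.414).
In the C-series (envelope sizes, between A and B): C7 = 81 × 114 mm.
Off by 4 mm total — nearest standard size.

C7 (81 × 114 mm)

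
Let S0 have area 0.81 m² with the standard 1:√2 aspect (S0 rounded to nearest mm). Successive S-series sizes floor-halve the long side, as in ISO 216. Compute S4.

189 × 267 mm

Let S0's short side be w mm. w · w√2 = 0.81 m² = 810,000 mm², so w ≈ 756.8 mm and w√2 ≈ 1070.3 mm → S0 = 757 × 1070 mm.
S1: ⌊1070/2⌋ × 757 = 535 × 757 mm
S2: ⌊757/2⌋ × 535 = 378 × 535 mm
S3: ⌊535/2⌋ × 378 = 267 × 378 mm
S4: ⌊378/2⌋ × 267 = 189 × 267 mm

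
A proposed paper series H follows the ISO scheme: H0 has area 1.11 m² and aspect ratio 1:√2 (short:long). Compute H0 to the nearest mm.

Let the short side be w mm. Then w · w√2 = 1.11 m² = 1,110,000 mm².
w² = 1,110,000/√2, so w ≈ 885.9 mm; long side = w√2 ≈ 1252.9 mm.

886 × 1253 mm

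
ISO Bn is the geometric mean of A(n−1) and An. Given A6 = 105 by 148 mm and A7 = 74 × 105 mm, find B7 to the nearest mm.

88 × 125 mm

Short side: √(105 · 74) = √7770 ≈ 88.1 → 88 mm
Long side: √(148 · 105) = √15540 ≈ 124.7 → 125 mm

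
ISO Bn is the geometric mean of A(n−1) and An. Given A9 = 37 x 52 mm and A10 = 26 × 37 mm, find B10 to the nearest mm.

Short side: √(37 · 26) = √962 ≈ 31.0 → 31 mm
Long side: √(52 · 37) = √1924 ≈ 43.9 → 44 mm

31 × 44 mm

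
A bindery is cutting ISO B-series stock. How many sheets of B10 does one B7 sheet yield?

8

Each ISO step halves the sheet: 1 × B7 → 2 × B8 → 4 × B9 → 8 × B10
From B7 to B10 is 3 halving steps: 2^3 = 8.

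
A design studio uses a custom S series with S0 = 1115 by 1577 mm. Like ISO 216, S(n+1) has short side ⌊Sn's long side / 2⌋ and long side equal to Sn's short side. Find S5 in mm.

197 × 278 mm

S1: ⌊1577/2⌋ × 1115 = 788 × 1115 mm
S2: ⌊1115/2⌋ × 788 = 557 × 788 mm
S3: ⌊788/2⌋ × 557 = 394 × 557 mm
S4: ⌊557/2⌋ × 394 = 278 × 394 mm
S5: ⌊394/2⌋ × 278 = 197 × 278 mm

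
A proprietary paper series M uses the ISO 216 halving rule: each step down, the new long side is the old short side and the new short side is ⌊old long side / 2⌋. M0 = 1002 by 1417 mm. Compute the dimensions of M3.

M1 = 708 × 1002 mm (from M0 by 1 halving).
M2: ⌊1002/2⌋ × 708 = 501 × 708 mm
M3: ⌊708/2⌋ × 501 = 354 × 501 mm

354 × 501 mm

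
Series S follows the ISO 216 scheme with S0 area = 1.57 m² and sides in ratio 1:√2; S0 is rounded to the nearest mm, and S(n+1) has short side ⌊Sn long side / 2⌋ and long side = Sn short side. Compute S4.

263 × 372 mm

Let S0's short side be w mm. w · w√2 = 1.57 m² = 1,570,000 mm², so w ≈ 1053.6 mm and w√2 ≈ 1490.1 mm → S0 = 1054 × 1490 mm.
S1: ⌊1490/2⌋ × 1054 = 745 × 1054 mm
S2: ⌊1054/2⌋ × 745 = 527 × 745 mm
S3: ⌊745/2⌋ × 527 = 372 × 527 mm
S4: ⌊527/2⌋ × 372 = 263 × 372 mm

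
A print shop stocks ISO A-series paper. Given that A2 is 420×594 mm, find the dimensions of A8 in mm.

A3: ⌊594/2⌋ × 420 = 297 × 420 mm
A4: ⌊420/2⌋ × 297 = 210 × 297 mm
A5: ⌊297/2⌋ × 210 = 148 × 210 mm
A6: ⌊210/2⌋ × 148 = 105 × 148 mm
A7: ⌊148/2⌋ × 105 = 74 × 105 mm
A8: ⌊105/2⌋ × 74 = 52 × 74 mm

52 × 74 mm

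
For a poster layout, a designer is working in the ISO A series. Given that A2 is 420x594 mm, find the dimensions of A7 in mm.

A3: ⌊594/2⌋ × 420 = 297 × 420 mm
A4: ⌊420/2⌋ × 297 = 210 × 297 mm
A5: ⌊297/2⌋ × 210 = 148 × 210 mm
A6: ⌊210/2⌋ × 148 = 105 × 148 mm
A7: ⌊148/2⌋ × 105 = 74 × 105 mm

74 × 105 mm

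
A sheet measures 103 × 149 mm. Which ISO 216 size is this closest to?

Aspect ratio 149/103 ≈ 1.447 (ISO target is √2 ≈ 1.414).
In the A-series (A0 area = 1 m²): A6 = 105 × 148 mm.
Off by 3 mm total — nearest standard size.

A6 (105 × 148 mm)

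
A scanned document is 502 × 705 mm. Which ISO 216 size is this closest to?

B2 (500 × 707 mm)

Aspect ratio 705/502 ≈ 1.404 — close to the ISO √2 ≈ 1.414.
In the B-series (B0 = 1000 × 1414 mm): B2 = 500 × 707 mm.
Off by 4 mm total — nearest standard size.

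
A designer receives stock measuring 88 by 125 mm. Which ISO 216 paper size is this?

B7 (88 × 125 mm)

Aspect ratio 125/88 ≈ 1.420 — close to the ISO √2 ≈ 1.414.
In the B-series (B0 = 1000 × 1414 mm): B7 = 88 × 125 mm.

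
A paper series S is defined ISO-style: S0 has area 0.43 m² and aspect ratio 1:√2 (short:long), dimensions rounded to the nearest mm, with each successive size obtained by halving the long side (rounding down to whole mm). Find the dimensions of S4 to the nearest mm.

137 × 195 mm

Let S0's short side be w mm. w · w√2 = 0.43 m² = 430,000 mm², so w ≈ 551.4 mm and w√2 ≈ 779.8 mm → S0 = 551 × 780 mm.
S1: ⌊780/2⌋ × 551 = 390 × 551 mm
S2: ⌊551/2⌋ × 390 = 275 × 390 mm
S3: ⌊390/2⌋ × 275 = 195 × 275 mm
S4: ⌊275/2⌋ × 195 = 137 × 195 mm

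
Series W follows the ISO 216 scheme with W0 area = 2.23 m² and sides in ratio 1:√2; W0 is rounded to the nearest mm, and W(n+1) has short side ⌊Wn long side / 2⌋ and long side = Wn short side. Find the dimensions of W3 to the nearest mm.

444 × 628 mm

Let W0's short side be w mm. w · w√2 = 2.23 m² = 2,230,000 mm², so w ≈ 1255.7 mm and w√2 ≈ 1775.9 mm → W0 = 1256 × 1776 mm.
W1: ⌊1776/2⌋ × 1256 = 888 × 1256 mm
W2: ⌊1256/2⌋ × 888 = 628 × 888 mm
W3: ⌊888/2⌋ × 628 = 444 × 628 mm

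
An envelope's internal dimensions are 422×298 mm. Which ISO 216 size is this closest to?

A3 (297 × 420 mm)

Aspect ratio 422/298 ≈ 1.416 — close to the ISO √2 ≈ 1.414.
In the A-series (A0 area = 1 m²): A3 = 297 × 420 mm.
Off by 3 mm total — nearest standard size.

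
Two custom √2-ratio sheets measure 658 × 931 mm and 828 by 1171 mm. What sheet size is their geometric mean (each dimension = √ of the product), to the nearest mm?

Short side: √(658 · 828) = √544824 ≈ 738.1 → 738 mm
Long side: √(931 · 1171) = √1090201 ≈ 1044.1 → 1044 mm

738 × 1044 mm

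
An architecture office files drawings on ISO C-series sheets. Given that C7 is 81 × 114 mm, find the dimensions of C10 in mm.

C8: ⌊114/2⌋ × 81 = 57 × 81 mm
C9: ⌊81/2⌋ × 57 = 40 × 57 mm
C10: ⌊57/2⌋ × 40 = 28 × 40 mm

28 × 40 mm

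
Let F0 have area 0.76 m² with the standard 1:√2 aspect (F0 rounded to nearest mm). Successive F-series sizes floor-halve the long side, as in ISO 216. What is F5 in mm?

129 × 183 mm

Let F0's short side be w mm. w · w√2 = 0.76 m² = 760,000 mm², so w ≈ 733.1 mm and w√2 ≈ 1036.7 mm → F0 = 733 × 1037 mm.
F1: ⌊1037/2⌋ × 733 = 518 × 733 mm
F2: ⌊733/2⌋ × 518 = 366 × 518 mm
F3: ⌊518/2⌋ × 366 = 259 × 366 mm
F4: ⌊366/2⌋ × 259 = 183 × 259 mm
F5: ⌊259/2⌋ × 183 = 129 × 183 mm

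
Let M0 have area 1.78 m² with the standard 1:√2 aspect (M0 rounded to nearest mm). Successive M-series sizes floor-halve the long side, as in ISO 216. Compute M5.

Let M0's short side be w mm. w · w√2 = 1.78 m² = 1,780,000 mm², so w ≈ 1121.9 mm and w√2 ≈ 1586.6 mm → M0 = 1122 × 1587 mm.
M1: ⌊1587/2⌋ × 1122 = 793 × 1122 mm
M2: ⌊1122/2⌋ × 793 = 561 × 793 mm
M3: ⌊793/2⌋ × 561 = 396 × 561 mm
M4: ⌊561/2⌋ × 396 = 280 × 396 mm
M5: ⌊396/2⌋ × 280 = 198 × 280 mm

198 × 280 mm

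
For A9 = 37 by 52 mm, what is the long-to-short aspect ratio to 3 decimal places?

52 / 37 = 1.405
ISO 216 targets √2 ≈ 1.414; the -0.009 deviation is from mm rounding.

1.405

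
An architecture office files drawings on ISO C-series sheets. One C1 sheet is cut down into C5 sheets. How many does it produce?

16

Each ISO step halves the sheet: 1 × C1 → 2 × C2 → 4 × C3 → 8 × C4 → …
From C1 to C5 is 4 halving steps: 2^4 = 16.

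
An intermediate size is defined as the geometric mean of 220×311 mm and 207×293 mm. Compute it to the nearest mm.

213 × 302 mm

Short side: √(220 · 207) = √45540 ≈ 213.4 → 213 mm
Long side: √(311 · 293) = √91123 ≈ 301.9 → 302 mm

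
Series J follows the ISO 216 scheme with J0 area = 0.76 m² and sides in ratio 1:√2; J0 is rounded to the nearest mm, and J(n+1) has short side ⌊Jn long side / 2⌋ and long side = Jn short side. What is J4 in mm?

Let J0's short side be w mm. w · w√2 = 0.76 m² = 760,000 mm², so w ≈ 733.1 mm and w√2 ≈ 1036.7 mm → J0 = 733 × 1037 mm.
J1: ⌊1037/2⌋ × 733 = 518 × 733 mm
J2: ⌊733/2⌋ × 518 = 366 × 518 mm
J3: ⌊518/2⌋ × 366 = 259 × 366 mm
J4: ⌊366/2⌋ × 259 = 183 × 259 mm

183 × 259 mm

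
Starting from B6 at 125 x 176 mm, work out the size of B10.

31 × 44 mm

B7: ⌊176/2⌋ × 125 = 88 × 125 mm
B8: ⌊125/2⌋ × 88 = 62 × 88 mm
B9: ⌊88/2⌋ × 62 = 44 × 62 mm
B10: ⌊62/2⌋ × 44 = 31 × 44 mm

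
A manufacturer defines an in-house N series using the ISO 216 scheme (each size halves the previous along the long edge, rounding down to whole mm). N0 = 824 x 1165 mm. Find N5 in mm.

145 × 206 mm

N1: ⌊1165/2⌋ × 824 = 582 × 824 mm
N2: ⌊824/2⌋ × 582 = 412 × 582 mm
N3: ⌊582/2⌋ × 412 = 291 × 412 mm
N4: ⌊412/2⌋ × 291 = 206 × 291 mm
N5: ⌊291/2⌋ × 206 = 145 × 206 mm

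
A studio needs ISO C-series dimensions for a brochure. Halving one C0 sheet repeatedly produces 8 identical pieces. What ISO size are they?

C3

8 = 2^3, so 3 halving steps.
C0 → C1 → … → C3 after 3 steps.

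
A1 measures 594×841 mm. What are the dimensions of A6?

A2: ⌊841/2⌋ × 594 = 420 × 594 mm
A3: ⌊594/2⌋ × 420 = 297 × 420 mm
A4: ⌊420/2⌋ × 297 = 210 × 297 mm
A5: ⌊297/2⌋ × 210 = 148 × 210 mm
A6: ⌊210/2⌋ × 148 = 105 × 148 mm

105 × 148 mm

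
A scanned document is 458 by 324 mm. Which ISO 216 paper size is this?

C3 (324 × 458 mm)

Aspect ratio 458/324 ≈ 1.414 — close to the ISO √2 ≈ 1.414.
In the C-series (envelope sizes, between A and B): C3 = 324 × 458 mm.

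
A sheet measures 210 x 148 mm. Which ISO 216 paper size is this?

A5 (148 × 210 mm)

Aspect ratio 210/148 ≈ 1.419 — close to the ISO √2 ≈ 1.414.
In the A-series (A0 area = 1 m²): A5 = 148 × 210 mm.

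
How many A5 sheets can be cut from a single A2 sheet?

A2 = 420 × 594 mm; A5 = 148 × 210 mm.
Each halving step doubles the count; 3 steps from A2 to A5.
2^3 = 8.

8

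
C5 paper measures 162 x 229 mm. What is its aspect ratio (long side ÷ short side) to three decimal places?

229 / 162 = 1.414
Matches √2 ≈ 1.414 — the ISO 216 defining ratio.

1.414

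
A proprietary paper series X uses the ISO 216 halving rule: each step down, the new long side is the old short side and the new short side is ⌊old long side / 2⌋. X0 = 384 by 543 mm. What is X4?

96 × 135 mm

X1: ⌊543/2⌋ × 384 = 271 × 384 mm
X2: ⌊384/2⌋ × 271 = 192 × 271 mm
X3: ⌊271/2⌋ × 192 = 135 × 192 mm
X4: ⌊192/2⌋ × 135 = 96 × 135 mm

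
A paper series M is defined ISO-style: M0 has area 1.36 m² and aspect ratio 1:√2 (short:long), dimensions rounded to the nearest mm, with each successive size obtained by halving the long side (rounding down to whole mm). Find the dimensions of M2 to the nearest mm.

Let M0's short side be w mm. w · w√2 = 1.36 m² = 1,360,000 mm², so w ≈ 980.6 mm and w√2 ≈ 1386.8 mm → M0 = 981 × 1387 mm.
M1: ⌊1387/2⌋ × 981 = 693 × 981 mm
M2: ⌊981/2⌋ × 693 = 490 × 693 mm

490 × 693 mm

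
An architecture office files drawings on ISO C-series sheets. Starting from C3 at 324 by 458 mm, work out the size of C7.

81 × 114 mm

C4: ⌊458/2⌋ × 324 = 229 × 324 mm
C5: ⌊324/2⌋ × 229 = 162 × 229 mm
C6: ⌊229/2⌋ × 162 = 114 × 162 mm
C7: ⌊162/2⌋ × 114 = 81 × 114 mm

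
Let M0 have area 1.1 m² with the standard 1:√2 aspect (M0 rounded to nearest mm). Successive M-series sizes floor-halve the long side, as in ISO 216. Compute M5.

155 × 220 mm

Let M0's short side be w mm. w · w√2 = 1.1 m² = 1,100,000 mm², so w ≈ 881.9 mm and w√2 ≈ 1247.3 mm → M0 = 882 × 1247 mm.
M1: ⌊1247/2⌋ × 882 = 623 × 882 mm
M2: ⌊882/2⌋ × 623 = 441 × 623 mm
M3: ⌊623/2⌋ × 441 = 311 × 441 mm
M4: ⌊441/2⌋ × 311 = 220 × 311 mm
M5: ⌊311/2⌋ × 220 = 155 × 220 mm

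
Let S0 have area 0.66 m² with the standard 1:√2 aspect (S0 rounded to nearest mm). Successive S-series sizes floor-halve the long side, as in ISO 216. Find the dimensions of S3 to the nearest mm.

241 × 341 mm

Let S0's short side be w mm. w · w√2 = 0.66 m² = 660,000 mm², so w ≈ 683.1 mm and w√2 ≈ 966.1 mm → S0 = 683 × 966 mm.
S1: ⌊966/2⌋ × 683 = 483 × 683 mm
S2: ⌊683/2⌋ × 483 = 341 × 483 mm
S3: ⌊483/2⌋ × 341 = 241 × 341 mm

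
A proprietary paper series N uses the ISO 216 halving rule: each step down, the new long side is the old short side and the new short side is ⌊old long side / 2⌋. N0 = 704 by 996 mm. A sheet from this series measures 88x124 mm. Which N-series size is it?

N0: 704 × 996 mm
N1: 498 × 704 mm
N2: 352 × 498 mm
N3: 249 × 352 mm
N4: 176 × 249 mm
N5: 124 × 176 mm
N6: 88 × 124 mm
N7: 62 × 88 mm
→ matches N6.

N6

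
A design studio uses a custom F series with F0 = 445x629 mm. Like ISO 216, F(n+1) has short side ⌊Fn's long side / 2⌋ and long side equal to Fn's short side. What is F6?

55 × 78 mm

F1: ⌊629/2⌋ × 445 = 314 × 445 mm
F2: ⌊445/2⌋ × 314 = 222 × 314 mm
F3: ⌊314/2⌋ × 222 = 157 × 222 mm
F4: ⌊222/2⌋ × 157 = 111 × 157 mm
F5: ⌊157/2⌋ × 111 = 78 × 111 mm
F6: ⌊111/2⌋ × 78 = 55 × 78 mm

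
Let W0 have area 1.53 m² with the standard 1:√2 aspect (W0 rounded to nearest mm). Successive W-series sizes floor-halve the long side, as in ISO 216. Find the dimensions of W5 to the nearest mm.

Let W0's short side be w mm. w · w√2 = 1.53 m² = 1,530,000 mm², so w ≈ 1040.1 mm and w√2 ≈ 1471.0 mm → W0 = 1040 × 1471 mm.
W1: ⌊1471/2⌋ × 1040 = 735 × 1040 mm
W2: ⌊1040/2⌋ × 735 = 520 × 735 mm
W3: ⌊735/2⌋ × 520 = 367 × 520 mm
W4: ⌊520/2⌋ × 367 = 260 × 367 mm
W5: ⌊367/2⌋ × 260 = 183 × 260 mm

183 × 260 mm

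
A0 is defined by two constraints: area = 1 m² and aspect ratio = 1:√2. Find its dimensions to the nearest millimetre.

Let the short side be w mm. Then the long side is w√2 and w · w√2 = 10⁶ mm².
w² = 10⁶/√2, so w = 1000 / 2^(1/4) ≈ 840.9 mm; long side = 1000 · 2^(1/4) ≈ 1189.2 mm.

841 × 1189 mm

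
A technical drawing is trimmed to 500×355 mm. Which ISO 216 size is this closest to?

B3 (353 × 500 mm)

Aspect ratio 500/355 ≈ 1.408 — close to the ISO √2 ≈ 1.414.
In the B-series (B0 = 1000 × 1414 mm): B3 = 353 × 500 mm.
Off by 2 mm total — nearest standard size.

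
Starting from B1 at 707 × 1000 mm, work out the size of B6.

125 × 176 mm

B2: ⌊1000/2⌋ × 707 = 500 × 707 mm
B3: ⌊707/2⌋ × 500 = 353 × 500 mm
B4: ⌊500/2⌋ × 353 = 250 × 353 mm
B5: ⌊353/2⌋ × 250 = 176 × 250 mm
B6: ⌊250/2⌋ × 176 = 125 × 176 mm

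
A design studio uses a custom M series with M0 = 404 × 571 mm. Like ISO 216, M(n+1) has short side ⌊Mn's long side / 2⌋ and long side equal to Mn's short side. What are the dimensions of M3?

M1: ⌊571/2⌋ × 404 = 285 × 404 mm
M2: ⌊404/2⌋ × 285 = 202 × 285 mm
M3: ⌊285/2⌋ × 202 = 142 × 202 mm

142 × 202 mm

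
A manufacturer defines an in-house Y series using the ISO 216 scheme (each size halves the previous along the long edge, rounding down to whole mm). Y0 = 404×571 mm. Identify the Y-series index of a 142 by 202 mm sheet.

Y3

Y0: 404 × 571 mm
Y1: 285 × 404 mm
Y2: 202 × 285 mm
Y3: 142 × 202 mm
Y4: 101 × 142 mm
→ matches Y3.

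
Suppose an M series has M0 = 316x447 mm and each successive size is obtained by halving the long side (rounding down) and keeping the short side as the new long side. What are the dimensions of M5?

M1: ⌊447/2⌋ × 316 = 223 × 316 mm
M2: ⌊316/2⌋ × 223 = 158 × 223 mm
M3: ⌊223/2⌋ × 158 = 111 × 158 mm
M4: ⌊158/2⌋ × 111 = 79 × 111 mm
M5: ⌊111/2⌋ × 79 = 55 × 79 mm

55 × 79 mm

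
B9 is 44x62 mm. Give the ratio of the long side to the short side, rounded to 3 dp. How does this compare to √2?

62 / 44 = 1.409
ISO 216 targets √2 ≈ 1.414; the -0.005 deviation is from mm rounding.

1.409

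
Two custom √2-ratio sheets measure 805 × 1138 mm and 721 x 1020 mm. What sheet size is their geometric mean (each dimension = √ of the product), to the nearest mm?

Short side: √(805 · 721) = √580405 ≈ 761.8 → 762 mm
Long side: √(1138 · 1020) = √1160760 ≈ 1077.4 → 1077 mm

762 × 1077 mm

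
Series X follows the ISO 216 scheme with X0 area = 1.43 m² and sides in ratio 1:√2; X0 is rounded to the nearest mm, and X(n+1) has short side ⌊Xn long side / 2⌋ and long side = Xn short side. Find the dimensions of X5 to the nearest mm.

Let X0's short side be w mm. w · w√2 = 1.43 m² = 1,430,000 mm², so w ≈ 1005.6 mm and w√2 ≈ 1422.1 mm → X0 = 1006 × 1422 mm.
X1: ⌊1422/2⌋ × 1006 = 711 × 1006 mm
X2: ⌊1006/2⌋ × 711 = 503 × 711 mm
X3: ⌊711/2⌋ × 503 = 355 × 503 mm
X4: ⌊503/2⌋ × 355 = 251 × 355 mm
X5: ⌊355/2⌋ × 251 = 177 × 251 mm

177 × 251 mm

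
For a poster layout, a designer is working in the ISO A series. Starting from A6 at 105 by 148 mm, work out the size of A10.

26 × 37 mm

A7: ⌊148/2⌋ × 105 = 74 × 105 mm
A8: ⌊105/2⌋ × 74 = 52 × 74 mm
A9: ⌊74/2⌋ × 52 = 37 × 52 mm
A10: ⌊52/2⌋ × 37 = 26 × 37 mm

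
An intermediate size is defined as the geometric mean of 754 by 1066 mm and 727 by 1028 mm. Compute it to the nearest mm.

740 × 1047 mm

Short side: √(754 · 727) = √548158 ≈ 740.4 → 740 mm
Long side: √(1066 · 1028) = √1095848 ≈ 1046.8 → 1047 mm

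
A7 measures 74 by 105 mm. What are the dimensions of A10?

A8: ⌊105/2⌋ × 74 = 52 × 74 mm
A9: ⌊74/2⌋ × 52 = 37 × 52 mm
A10: ⌊52/2⌋ × 37 = 26 × 37 mm

26 × 37 mm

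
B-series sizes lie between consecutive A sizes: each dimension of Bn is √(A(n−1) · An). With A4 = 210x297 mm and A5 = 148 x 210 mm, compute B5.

Short side: √(210 · 148) = √31080 ≈ 176.3 → 176 mm
Long side: √(297 · 210) = √62370 ≈ 249.7 → 250 mm

176 × 250 mm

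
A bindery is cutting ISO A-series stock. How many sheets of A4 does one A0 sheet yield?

Each ISO step halves the sheet: 1 × A0 → 2 × A1 → 4 × A2 → 8 × A3 → …
From A0 to A4 is 4 halving steps: 2^4 = 16.

16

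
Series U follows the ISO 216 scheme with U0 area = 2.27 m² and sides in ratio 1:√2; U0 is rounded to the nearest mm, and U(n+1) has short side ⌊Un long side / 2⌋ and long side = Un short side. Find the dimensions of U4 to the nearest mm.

Let U0's short side be w mm. w · w√2 = 2.27 m² = 2,270,000 mm², so w ≈ 1266.9 mm and w√2 ≈ 1791.7 mm → U0 = 1267 × 1792 mm.
U1: ⌊1792/2⌋ × 1267 = 896 × 1267 mm
U2: ⌊1267/2⌋ × 896 = 633 × 896 mm
U3: ⌊896/2⌋ × 633 = 448 × 633 mm
U4: ⌊633/2⌋ × 448 = 316 × 448 mm

316 × 448 mm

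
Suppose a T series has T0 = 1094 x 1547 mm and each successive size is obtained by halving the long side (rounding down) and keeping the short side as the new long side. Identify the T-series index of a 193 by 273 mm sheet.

T0: 1094 × 1547 mm
T1: 773 × 1094 mm
T2: 547 × 773 mm
T3: 386 × 547 mm
T4: 273 × 386 mm
T5: 193 × 273 mm
T6: 136 × 193 mm
→ matches T5.

T5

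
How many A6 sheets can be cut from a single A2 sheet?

Each ISO step halves the sheet: 1 × A2 → 2 × A3 → 4 × A4 → 8 × A5 → …
From A2 to A6 is 4 halving steps: 2^4 = 16.

16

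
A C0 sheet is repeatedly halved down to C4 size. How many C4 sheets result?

C0 = 917 × 1297 mm; C4 = 229 × 324 mm.
Each halving step doubles the count; 4 steps from C0 to C4.
2^4 = 16.

16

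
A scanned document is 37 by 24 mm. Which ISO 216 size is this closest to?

A10 (26 × 37 mm)

Aspect ratio 37/24 ≈ 1.542 (ISO target is √2 ≈ 1.414).
In the A-series (A0 area = 1 m²): A10 = 26 × 37 mm.
Off by 2 mm total — nearest standard size.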